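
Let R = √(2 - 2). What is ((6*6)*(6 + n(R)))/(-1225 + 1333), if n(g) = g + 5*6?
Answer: 12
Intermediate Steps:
R = 0 (R = √0 = 0)
n(g) = 30 + g (n(g) = g + 30 = 30 + g)
((6*6)*(6 + n(R)))/(-1225 + 1333) = ((6*6)*(6 + (30 + 0)))/(-1225 + 1333) = (36*(6 + 30))/108 = (36*36)*(1/108) = 1296*(1/108) = 12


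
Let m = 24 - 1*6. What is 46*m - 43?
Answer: 785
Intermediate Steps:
m = 18 (m = 24 - 6 = 18)
46*m - 43 = 46*18 - 43 = 828 - 43 = 785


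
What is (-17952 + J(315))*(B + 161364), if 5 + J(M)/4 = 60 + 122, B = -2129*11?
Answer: -2378723580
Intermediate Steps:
B = -23419
J(M) = 708 (J(M) = -20 + 4*(60 + 122) = -20 + 4*182 = -20 + 728 = 708)
(-17952 + J(315))*(B + 161364) = (-17952 + 708)*(-23419 + 161364) = -17244*137945 = -2378723580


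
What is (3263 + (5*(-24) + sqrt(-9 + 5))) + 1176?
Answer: 4319 + 2*I ≈ 4319.0 + 2.0*I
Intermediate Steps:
(3263 + (5*(-24) + sqrt(-9 + 5))) + 1176 = (3263 + (-120 + sqrt(-4))) + 1176 = (3263 + (-120 + 2*I)) + 1176 = (3143 + 2*I) + 1176 = 4319 + 2*I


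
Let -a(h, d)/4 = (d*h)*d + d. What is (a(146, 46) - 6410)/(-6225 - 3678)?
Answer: 1242338/9903 ≈ 125.45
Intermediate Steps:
a(h, d) = -4*d - 4*h*d² (a(h, d) = -4*((d*h)*d + d) = -4*(h*d² + d) = -4*(d + h*d²) = -4*d - 4*h*d²)
(a(146, 46) - 6410)/(-6225 - 3678) = (-4*46*(1 + 46*146) - 6410)/(-6225 - 3678) = (-4*46*(1 + 6716) - 6410)/(-9903) = (-4*46*6717 - 6410)*(-1/9903) = (-1235928 - 6410)*(-1/9903) = -1242338*(-1/9903) = 1242338/9903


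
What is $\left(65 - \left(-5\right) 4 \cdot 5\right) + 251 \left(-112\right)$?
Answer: $-27947$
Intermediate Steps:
$\left(65 - \left(-5\right) 4 \cdot 5\right) + 251 \left(-112\right) = \left(65 - \left(-20\right) 5\right) - 28112 = \left(65 - -100\right) - 28112 = \left(65 + 100\right) - 28112 = 165 - 28112 = -27947$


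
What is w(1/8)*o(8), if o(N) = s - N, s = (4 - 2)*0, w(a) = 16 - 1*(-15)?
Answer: -248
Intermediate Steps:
w(a) = 31 (w(a) = 16 + 15 = 31)
s = 0 (s = 2*0 = 0)
o(N) = -N (o(N) = 0 - N = -N)
w(1/8)*o(8) = 31*(-1*8) = 31*(-8) = -248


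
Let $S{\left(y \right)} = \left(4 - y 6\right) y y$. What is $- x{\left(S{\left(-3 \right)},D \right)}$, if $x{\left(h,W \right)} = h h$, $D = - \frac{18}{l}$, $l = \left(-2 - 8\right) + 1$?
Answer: $-39204$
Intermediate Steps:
$l = -9$ ($l = -10 + 1 = -9$)
$S{\left(y \right)} = y^{2} \left(4 - 6 y\right)$ ($S{\left(y \right)} = \left(4 - 6 y\right) y y = y \left(4 - 6 y\right) y = y^{2} \left(4 - 6 y\right)$)
$D = 2$ ($D = - \frac{18}{-9} = \left(-18\right) \left(- \frac{1}{9}\right) = 2$)
$x{\left(h,W \right)} = h^{2}$
$- x{\left(S{\left(-3 \right)},D \right)} = - \left(\left(-3\right)^{2} \left(4 - -18\right)\right)^{2} = - \left(9 \left(4 + 18\right)\right)^{2} = - \left(9 \cdot 22\right)^{2} = - 198^{2} = \left(-1\right) 39204 = -39204$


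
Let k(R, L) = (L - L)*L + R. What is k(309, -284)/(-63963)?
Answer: -1/207 ≈ -0.0048309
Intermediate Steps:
k(R, L) = R (k(R, L) = 0*L + R = 0 + R = R)
k(309, -284)/(-63963) = 309/(-63963) = 309*(-1/63963) = -1/207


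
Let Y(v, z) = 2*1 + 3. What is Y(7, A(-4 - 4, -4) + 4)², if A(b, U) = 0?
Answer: 25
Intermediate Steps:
Y(v, z) = 5 (Y(v, z) = 2 + 3 = 5)
Y(7, A(-4 - 4, -4) + 4)² = 5² = 25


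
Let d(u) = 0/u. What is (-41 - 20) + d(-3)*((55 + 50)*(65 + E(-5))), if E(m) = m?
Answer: -61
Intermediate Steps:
d(u) = 0
(-41 - 20) + d(-3)*((55 + 50)*(65 + E(-5))) = (-41 - 20) + 0*((55 + 50)*(65 - 5)) = -61 + 0*(105*60) = -61 + 0*6300 = -61 + 0 = -61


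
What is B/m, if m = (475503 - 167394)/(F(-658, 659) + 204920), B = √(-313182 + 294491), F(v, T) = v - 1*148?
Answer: 68038*I*√18691/102703 ≈ 90.57*I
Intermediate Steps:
F(v, T) = -148 + v (F(v, T) = v - 148 = -148 + v)
B = I*√18691 (B = √(-18691) = I*√18691 ≈ 136.72*I)
m = 102703/68038 (m = (475503 - 167394)/((-148 - 658) + 204920) = 308109/(-806 + 204920) = 308109/204114 = 308109*(1/204114) = 102703/68038 ≈ 1.5095)
B/m = (I*√18691)/(102703/68038) = (I*√18691)*(68038/102703) = 68038*I*√18691/102703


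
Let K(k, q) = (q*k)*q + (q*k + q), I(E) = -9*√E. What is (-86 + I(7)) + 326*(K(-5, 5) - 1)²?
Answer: 6948930 - 9*√7 ≈ 6.9489e+6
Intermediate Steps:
K(k, q) = q + k*q + k*q² (K(k, q) = (k*q)*q + (k*q + q) = k*q² + (q + k*q) = q + k*q + k*q²)
(-86 + I(7)) + 326*(K(-5, 5) - 1)² = (-86 - 9*√7) + 326*(5*(1 - 5 - 5*5) - 1)² = (-86 - 9*√7) + 326*(5*(1 - 5 - 25) - 1)² = (-86 - 9*√7) + 326*(5*(-29) - 1)² = (-86 - 9*√7) + 326*(-145 - 1)² = (-86 - 9*√7) + 326*(-146)² = (-86 - 9*√7) + 326*21316 = (-86 - 9*√7) + 6949016 = 6948930 - 9*√7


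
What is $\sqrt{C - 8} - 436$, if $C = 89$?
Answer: $-427$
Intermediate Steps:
$\sqrt{C - 8} - 436 = \sqrt{89 - 8} - 436 = \sqrt{81} - 436 = 9 - 436 = -427$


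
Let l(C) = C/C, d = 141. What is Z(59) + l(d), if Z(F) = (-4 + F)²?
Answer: 3026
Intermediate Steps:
l(C) = 1
Z(59) + l(d) = (-4 + 59)² + 1 = 55² + 1 = 3025 + 1 = 3026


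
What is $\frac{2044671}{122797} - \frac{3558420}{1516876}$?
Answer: $\frac{666137266764}{46566955543} \approx 14.305$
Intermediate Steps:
$\frac{2044671}{122797} - \frac{3558420}{1516876} = 2044671 \cdot \frac{1}{122797} - \frac{889605}{379219} = \frac{2044671}{122797} - \frac{889605}{379219} = \frac{666137266764}{46566955543}$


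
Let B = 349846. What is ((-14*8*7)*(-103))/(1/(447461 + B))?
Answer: 64384134864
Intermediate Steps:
((-14*8*7)*(-103))/(1/(447461 + B)) = ((-14*8*7)*(-103))/(1/(447461 + 349846)) = (-112*7*(-103))/(1/797307) = (-784*(-103))/(1/797307) = 80752*797307 = 64384134864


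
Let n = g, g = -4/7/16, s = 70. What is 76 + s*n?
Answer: 147/2 ≈ 73.500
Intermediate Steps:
g = -1/28 (g = -4*1/7*(1/16) = -4/7*1/16 = -1/28 ≈ -0.035714)
n = -1/28 ≈ -0.035714
76 + s*n = 76 + 70*(-1/28) = 76 - 5/2 = 147/2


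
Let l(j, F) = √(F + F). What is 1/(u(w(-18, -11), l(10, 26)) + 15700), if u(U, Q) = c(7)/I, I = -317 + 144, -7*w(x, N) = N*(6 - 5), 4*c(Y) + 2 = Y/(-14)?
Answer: 1384/21728805 ≈ 6.3694e-5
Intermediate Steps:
c(Y) = -½ - Y/56 (c(Y) = -½ + (Y/(-14))/4 = -½ + (Y*(-1/14))/4 = -½ + (-Y/14)/4 = -½ - Y/56)
l(j, F) = √2*√F (l(j, F) = √(2*F) = √2*√F)
w(x, N) = -N/7 (w(x, N) = -N*(6 - 5)/7 = -N/7)
I = -173
u(U, Q) = 5/1384 (u(U, Q) = (-½ - 1/56*7)/(-173) = (-½ - ⅛)*(-1/173) = -5/8*(-1/173) = 5/1384)
1/(u(w(-18, -11), l(10, 26)) + 15700) = 1/(5/1384 + 15700) = 1/(21728805/1384) = 1384/21728805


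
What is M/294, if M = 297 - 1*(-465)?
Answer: 127/49 ≈ 2.5918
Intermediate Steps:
M = 762 (M = 297 + 465 = 762)
M/294 = 762/294 = 762*(1/294) = 127/49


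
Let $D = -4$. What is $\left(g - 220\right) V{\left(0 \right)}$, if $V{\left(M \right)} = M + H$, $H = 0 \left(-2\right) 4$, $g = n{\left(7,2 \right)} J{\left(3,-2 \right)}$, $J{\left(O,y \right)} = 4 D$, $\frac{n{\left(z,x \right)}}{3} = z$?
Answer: $0$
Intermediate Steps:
$n{\left(z,x \right)} = 3 z$
$J{\left(O,y \right)} = -16$ ($J{\left(O,y \right)} = 4 \left(-4\right) = -16$)
$g = -336$ ($g = 3 \cdot 7 \left(-16\right) = 21 \left(-16\right) = -336$)
$H = 0$ ($H = 0 \cdot 4 = 0$)
$V{\left(M \right)} = M$ ($V{\left(M \right)} = M + 0 = M$)
$\left(g - 220\right) V{\left(0 \right)} = \left(-336 - 220\right) 0 = \left(-556\right) 0 = 0$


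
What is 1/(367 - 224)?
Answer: 1/143 ≈ 0.0069930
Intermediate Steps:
1/(367 - 224) = 1/143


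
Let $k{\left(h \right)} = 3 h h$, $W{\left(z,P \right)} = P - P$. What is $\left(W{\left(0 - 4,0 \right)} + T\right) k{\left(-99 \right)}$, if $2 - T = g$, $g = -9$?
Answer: $323433$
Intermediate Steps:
$T = 11$ ($T = 2 - -9 = 2 + 9 = 11$)
$W{\left(z,P \right)} = 0$
$k{\left(h \right)} = 3 h^{2}$
$\left(W{\left(0 - 4,0 \right)} + T\right) k{\left(-99 \right)} = \left(0 + 11\right) 3 \left(-99\right)^{2} = 11 \cdot 3 \cdot 9801 = 11 \cdot 29403 = 323433$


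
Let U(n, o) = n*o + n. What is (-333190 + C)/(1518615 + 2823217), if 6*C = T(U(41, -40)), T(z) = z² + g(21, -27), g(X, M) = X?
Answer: 92947/4341832 ≈ 0.021407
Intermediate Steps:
U(n, o) = n + n*o
T(z) = 21 + z² (T(z) = z² + 21 = 21 + z²)
C = 426137 (C = (21 + (41*(1 - 40))²)/6 = (21 + (41*(-39))²)/6 = (21 + (-1599)²)/6 = (21 + 2556801)/6 = (⅙)*2556822 = 426137)
(-333190 + C)/(1518615 + 2823217) = (-333190 + 426137)/(1518615 + 2823217) = 92947/4341832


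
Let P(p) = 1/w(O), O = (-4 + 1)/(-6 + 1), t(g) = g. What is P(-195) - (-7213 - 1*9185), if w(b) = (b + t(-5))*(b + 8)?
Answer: 15512483/946 ≈ 16398.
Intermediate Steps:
O = ⅗ (O = -3/(-5) = -3*(-⅕) = ⅗ ≈ 0.60000)
w(b) = (-5 + b)*(8 + b) (w(b) = (b - 5)*(b + 8) = (-5 + b)*(8 + b))
P(p) = -25/946 (P(p) = 1/(-40 + (⅗)² + 3*(⅗)) = 1/(-40 + 9/25 + 9/5) = 1/(-946/25) = -25/946)
P(-195) - (-7213 - 1*9185) = -25/946 - (-7213 - 1*9185) = -25/946 - (-7213 - 9185) = -25/946 - 1*(-16398) = -25/946 + 16398 = 15512483/946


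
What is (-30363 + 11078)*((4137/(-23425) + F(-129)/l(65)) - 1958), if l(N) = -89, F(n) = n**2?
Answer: 17249549123576/416965 ≈ 4.1369e+7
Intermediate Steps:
(-30363 + 11078)*((4137/(-23425) + F(-129)/l(65)) - 1958) = (-30363 + 11078)*((4137/(-23425) + (-129)**2/(-89)) - 1958) = -19285*((4137*(-1/23425) + 16641*(-1/89)) - 1958) = -19285*((-4137/23425 - 16641/89) - 1958) = -19285*(-390183618/2084825 - 1958) = -19285*(-4472270968/2084825) = 17249549123576/416965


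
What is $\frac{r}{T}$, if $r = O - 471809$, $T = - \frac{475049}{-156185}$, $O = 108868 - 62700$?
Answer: $- \frac{66478739585}{475049} \approx -1.3994 \cdot 10^{5}$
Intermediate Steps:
$O = 46168$
$T = \frac{475049}{156185}$ ($T = \left(-475049\right) \left(- \frac{1}{156185}\right) = \frac{475049}{156185} \approx 3.0416$)
$r = -425641$ ($r = 46168 - 471809 = -425641$)
$\frac{r}{T} = - \frac{425641}{\frac{475049}{156185}} = \left(-425641\right) \frac{156185}{475049} = - \frac{66478739585}{475049}$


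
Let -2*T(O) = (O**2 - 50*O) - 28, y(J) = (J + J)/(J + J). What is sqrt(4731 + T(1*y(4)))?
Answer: sqrt(19078)/2 ≈ 69.062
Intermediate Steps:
y(J) = 1 (y(J) = (2*J)/((2*J)) = (2*J)*(1/(2*J)) = 1)
T(O) = 14 + 25*O - O**2/2 (T(O) = -((O**2 - 50*O) - 28)/2 = -(-28 + O**2 - 50*O)/2 = 14 + 25*O - O**2/2)
sqrt(4731 + T(1*y(4))) = sqrt(4731 + (14 + 25*(1*1) - 1**2/2)) = sqrt(4731 + (14 + 25*1 - 1/2*1**2)) = sqrt(4731 + (14 + 25 - 1/2*1)) = sqrt(4731 + (14 + 25 - 1/2)) = sqrt(4731 + 77/2) = sqrt(9539/2) = sqrt(19078)/2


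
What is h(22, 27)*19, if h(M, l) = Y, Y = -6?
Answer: -114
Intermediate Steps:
h(M, l) = -6
h(22, 27)*19 = -6*19 = -114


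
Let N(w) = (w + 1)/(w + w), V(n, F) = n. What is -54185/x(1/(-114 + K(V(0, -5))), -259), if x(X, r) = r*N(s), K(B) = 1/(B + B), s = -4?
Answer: 433480/777 ≈ 557.89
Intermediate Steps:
N(w) = (1 + w)/(2*w) (N(w) = (1 + w)/((2*w)) = (1 + w)*(1/(2*w)) = (1 + w)/(2*w))
K(B) = 1/(2*B)
x(X, r) = 3*r/8 (x(X, r) = r*((1/2)*(1 - 4)/(-4)) = r*((1/2)*(-1/4)*(-3)) = r*(3/8) = 3*r/8)
-54185/x(1/(-114 + K(V(0, -5))), -259) = -54185/((3/8)*(-259)) = -54185/(-777/8) = -54185*(-8/777) = 433480/777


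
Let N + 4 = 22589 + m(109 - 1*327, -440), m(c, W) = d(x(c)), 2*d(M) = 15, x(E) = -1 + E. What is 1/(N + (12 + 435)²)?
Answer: 2/444803 ≈ 4.4964e-6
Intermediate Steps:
d(M) = 15/2 (d(M) = (½)*15 = 15/2)
m(c, W) = 15/2
N = 45185/2 (N = -4 + (22589 + 15/2) = -4 + 45193/2 = 45185/2 ≈ 22593.)
1/(N + (12 + 435)²) = 1/(45185/2 + (12 + 435)²) = 1/(45185/2 + 447²) = 1/(45185/2 + 199809) = 1/(444803/2) = 2/444803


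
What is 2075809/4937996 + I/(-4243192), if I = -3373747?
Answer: 6366901333335/5238216280808 ≈ 1.2155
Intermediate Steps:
2075809/4937996 + I/(-4243192) = 2075809/4937996 - 3373747/(-4243192) = 2075809*(1/4937996) - 3373747*(-1/4243192) = 2075809/4937996 + 3373747/4243192 = 6366901333335/5238216280808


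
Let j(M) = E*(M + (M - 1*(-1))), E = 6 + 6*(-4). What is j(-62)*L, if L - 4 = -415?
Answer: -909954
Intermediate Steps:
L = -411 (L = 4 - 415 = -411)
E = -18 (E = 6 - 24 = -18)
j(M) = -18 - 36*M (j(M) = -18*(M + (M - 1*(-1))) = -18*(M + (M + 1)) = -18*(M + (1 + M)) = -18*(1 + 2*M) = -18 - 36*M)
j(-62)*L = (-18 - 36*(-62))*(-411) = (-18 + 2232)*(-411) = 2214*(-411) = -909954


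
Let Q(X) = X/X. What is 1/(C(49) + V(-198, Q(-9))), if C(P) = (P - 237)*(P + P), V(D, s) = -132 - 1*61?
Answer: -1/18617 ≈ -5.3714e-5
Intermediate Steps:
Q(X) = 1
V(D, s) = -193 (V(D, s) = -132 - 61 = -193)
C(P) = 2*P*(-237 + P) (C(P) = (-237 + P)*(2*P) = 2*P*(-237 + P))
1/(C(49) + V(-198, Q(-9))) = 1/(2*49*(-237 + 49) - 193) = 1/(2*49*(-188) - 193) = 1/(-18424 - 193) = 1/(-18617) = -1/18617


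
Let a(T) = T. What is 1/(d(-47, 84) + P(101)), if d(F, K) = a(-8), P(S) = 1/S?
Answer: -101/807 ≈ -0.12515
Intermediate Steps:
d(F, K) = -8
1/(d(-47, 84) + P(101)) = 1/(-8 + 1/101) = 1/(-807/101) = -101/807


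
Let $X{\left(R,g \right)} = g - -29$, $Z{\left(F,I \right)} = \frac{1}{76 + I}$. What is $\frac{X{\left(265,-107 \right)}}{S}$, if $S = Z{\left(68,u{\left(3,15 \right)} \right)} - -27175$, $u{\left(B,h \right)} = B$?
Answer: $- \frac{3081}{1073413} \approx -0.0028703$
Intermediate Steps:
$X{\left(R,g \right)} = 29 + g$ ($X{\left(R,g \right)} = g + 29 = 29 + g$)
$S = \frac{2146826}{79}$ ($S = \frac{1}{76 + 3} - -27175 = \frac{1}{79} + 27175 = \frac{2146826}{79} \approx 27175.0$)
$\frac{X{\left(265,-107 \right)}}{S} = \frac{29 - 107}{\frac{2146826}{79}} = \left(-78\right) \frac{79}{2146826} = - \frac{3081}{1073413}$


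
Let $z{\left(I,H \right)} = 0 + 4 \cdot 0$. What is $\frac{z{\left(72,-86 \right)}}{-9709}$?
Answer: $0$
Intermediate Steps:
$z{\left(I,H \right)} = 0$ ($z{\left(I,H \right)} = 0 + 0 = 0$)
$\frac{z{\left(72,-86 \right)}}{-9709} = \frac{0}{-9709} = 0 \left(- \frac{1}{9709}\right) = 0$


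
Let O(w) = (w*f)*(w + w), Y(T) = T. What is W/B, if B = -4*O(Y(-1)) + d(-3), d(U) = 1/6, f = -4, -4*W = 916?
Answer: -1374/193 ≈ -7.1192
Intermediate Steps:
W = -229 (W = -¼*916 = -229)
d(U) = ⅙
O(w) = -8*w² (O(w) = (w*(-4))*(w + w) = (-4*w)*(2*w) = -8*w²)
B = 193/6 (B = -(-32)*(-1)² + ⅙ = -(-32) + ⅙ = -4*(-8) + ⅙ = 32 + ⅙ = 193/6 ≈ 32.167)
W/B = -229/193/6 = -229*6/193 = -1374/193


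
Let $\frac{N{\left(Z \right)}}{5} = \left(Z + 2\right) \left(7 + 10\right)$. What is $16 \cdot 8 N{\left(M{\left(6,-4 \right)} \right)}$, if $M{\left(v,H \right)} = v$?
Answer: $87040$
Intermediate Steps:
$N{\left(Z \right)} = 170 + 85 Z$ ($N{\left(Z \right)} = 5 \left(Z + 2\right) \left(7 + 10\right) = 5 \left(2 + Z\right) 17 = 5 \left(34 + 17 Z\right) = 170 + 85 Z$)
$16 \cdot 8 N{\left(M{\left(6,-4 \right)} \right)} = 16 \cdot 8 \left(170 + 85 \cdot 6\right) = 128 \left(170 + 510\right) = 128 \cdot 680 = 87040$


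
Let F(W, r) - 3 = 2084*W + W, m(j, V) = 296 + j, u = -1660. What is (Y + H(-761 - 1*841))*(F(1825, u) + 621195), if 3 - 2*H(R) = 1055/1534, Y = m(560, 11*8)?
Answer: 11640145040865/3068 ≈ 3.7941e+9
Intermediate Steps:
Y = 856 (Y = 296 + 560 = 856)
H(R) = 3547/3068 (H(R) = 3/2 - 1055/(2*1534) = 3/2 - ½*1055/1534 = 3/2 - 1055/3068 = 3547/3068)
F(W, r) = 3 + 2085*W (F(W, r) = 3 + (2084*W + W) = 3 + 2085*W)
(Y + H(-761 - 1*841))*(F(1825, u) + 621195) = (856 + 3547/3068)*((3 + 2085*1825) + 621195) = 2629755*((3 + 3805125) + 621195)/3068 = 2629755*(3805128 + 621195)/3068 = (2629755/3068)*4426323 = 11640145040865/3068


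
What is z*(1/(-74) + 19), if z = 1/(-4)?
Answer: -1405/296 ≈ -4.7466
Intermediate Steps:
z = -1/4 ≈ -0.25000
z*(1/(-74) + 19) = -(1/(-74) + 19)/4 = -(-1/74 + 19)/4 = -1/4*1405/74 = -1405/296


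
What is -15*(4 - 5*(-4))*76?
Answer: -27360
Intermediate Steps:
-15*(4 - 5*(-4))*76 = -15*(4 + 20)*76 = -15*24*76 = -360*76 = -27360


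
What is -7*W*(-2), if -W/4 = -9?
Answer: 504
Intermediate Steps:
W = 36 (W = -4*(-9) = 36)
-7*W*(-2) = -7*36*(-2) = -252*(-2) = 504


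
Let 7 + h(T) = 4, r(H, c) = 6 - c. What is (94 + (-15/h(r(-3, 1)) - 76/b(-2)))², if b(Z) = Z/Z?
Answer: 529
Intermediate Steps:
b(Z) = 1
h(T) = -3 (h(T) = -7 + 4 = -3)
(94 + (-15/h(r(-3, 1)) - 76/b(-2)))² = (94 + (-15/(-3) - 76/1))² = (94 + (-15*(-⅓) - 76*1))² = (94 + (5 - 76))² = (94 - 71)² = 23² = 529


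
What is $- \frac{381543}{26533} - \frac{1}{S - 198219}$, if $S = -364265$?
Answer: $- \frac{16508600483}{1148029844} \approx -14.38$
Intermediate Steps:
$- \frac{381543}{26533} - \frac{1}{S - 198219} = - \frac{381543}{26533} - \frac{1}{-364265 - 198219} = \left(-381543\right) \frac{1}{26533} - \frac{1}{-562484} = - \frac{381543}{26533} - - \frac{1}{562484} = - \frac{381543}{26533} + \frac{1}{562484} = - \frac{16508600483}{1148029844}$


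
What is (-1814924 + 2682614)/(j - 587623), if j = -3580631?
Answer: -144615/694709 ≈ -0.20817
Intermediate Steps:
(-1814924 + 2682614)/(j - 587623) = (-1814924 + 2682614)/(-3580631 - 587623) = 867690/(-4168254) = 867690*(-1/4168254) = -144615/694709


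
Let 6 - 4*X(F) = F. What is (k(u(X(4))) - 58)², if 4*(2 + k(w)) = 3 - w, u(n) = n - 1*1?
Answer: 223729/64 ≈ 3495.8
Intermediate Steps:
X(F) = 3/2 - F/4
u(n) = -1 + n (u(n) = n - 1 = -1 + n)
k(w) = -5/4 - w/4 (k(w) = -2 + (3 - w)/4 = -2 + (¾ - w/4) = -5/4 - w/4)
(k(u(X(4))) - 58)² = ((-5/4 - (-1 + (3/2 - ¼*4))/4) - 58)² = ((-5/4 - (-1 + (3/2 - 1))/4) - 58)² = ((-5/4 - (-1 + ½)/4) - 58)² = ((-5/4 - ¼*(-½)) - 58)² = ((-5/4 + ⅛) - 58)² = (-9/8 - 58)² = (-473/8)² = 223729/64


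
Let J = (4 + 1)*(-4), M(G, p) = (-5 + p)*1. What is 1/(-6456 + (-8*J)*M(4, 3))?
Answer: -1/6776 ≈ -0.00014758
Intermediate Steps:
M(G, p) = -5 + p
J = -20 (J = 5*(-4) = -20)
1/(-6456 + (-8*J)*M(4, 3)) = 1/(-6456 + (-8*(-20))*(-5 + 3)) = 1/(-6456 + 160*(-2)) = 1/(-6456 - 320) = 1/(-6776) = -1/6776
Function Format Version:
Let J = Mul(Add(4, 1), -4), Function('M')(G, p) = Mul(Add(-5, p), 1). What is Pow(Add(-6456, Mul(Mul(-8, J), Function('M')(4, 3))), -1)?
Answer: Rational(-1, 6776) ≈ -0.00014758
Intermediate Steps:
Function('M')(G, p) = Add(-5, p)
J = -20 (J = Mul(5, -4) = -20)
Pow(Add(-6456, Mul(Mul(-8, J), Function('M')(4, 3))), -1) = Pow(Add(-6456, Mul(Mul(-8, -20), Add(-5, 3))), -1) = Pow(Add(-6456, Mul(160, -2)), -1) = Pow(Add(-6456, -320), -1) = Pow(-6776, -1) = Rational(-1, 6776)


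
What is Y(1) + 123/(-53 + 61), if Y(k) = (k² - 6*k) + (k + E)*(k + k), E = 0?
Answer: 99/8 ≈ 12.375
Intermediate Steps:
Y(k) = -6*k + 3*k² (Y(k) = (k² - 6*k) + (k + 0)*(k + k) = (k² - 6*k) + k*(2*k) = (k² - 6*k) + 2*k² = -6*k + 3*k²)
Y(1) + 123/(-53 + 61) = 3*1*(-2 + 1) + 123/(-53 + 61) = 3*1*(-1) + 123/8 = -3 + 123*(⅛) = -3 + 123/8 = 99/8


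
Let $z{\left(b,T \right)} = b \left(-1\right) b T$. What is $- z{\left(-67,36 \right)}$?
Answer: $161604$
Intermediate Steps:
$z{\left(b,T \right)} = - T b^{2}$ ($z{\left(b,T \right)} = - b T b = - T b^{2}$)
$- z{\left(-67,36 \right)} = - \left(-1\right) 36 \left(-67\right)^{2} = - \left(-1\right) 36 \cdot 4489 = \left(-1\right) \left(-161604\right) = 161604$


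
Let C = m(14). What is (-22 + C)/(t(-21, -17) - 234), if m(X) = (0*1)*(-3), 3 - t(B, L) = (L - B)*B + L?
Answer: 11/65 ≈ 0.16923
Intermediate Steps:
t(B, L) = 3 - L - B*(L - B) (t(B, L) = 3 - ((L - B)*B + L) = 3 - (B*(L - B) + L) = 3 - (L + B*(L - B)) = 3 + (-L - B*(L - B)) = 3 - L - B*(L - B))
m(X) = 0 (m(X) = 0*(-3) = 0)
C = 0
(-22 + C)/(t(-21, -17) - 234) = (-22 + 0)/((3 + (-21)² - 1*(-17) - 1*(-21)*(-17)) - 234) = -22/((3 + 441 + 17 - 357) - 234) = -22/(104 - 234) = -22/(-130) = -22*(-1/130) = 11/65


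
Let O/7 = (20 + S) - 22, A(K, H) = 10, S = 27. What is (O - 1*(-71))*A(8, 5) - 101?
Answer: 2359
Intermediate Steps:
O = 175 (O = 7*((20 + 27) - 22) = 7*(47 - 22) = 7*25 = 175)
(O - 1*(-71))*A(8, 5) - 101 = (175 - 1*(-71))*10 - 101 = (175 + 71)*10 - 101 = 246*10 - 101 = 2460 - 101 = 2359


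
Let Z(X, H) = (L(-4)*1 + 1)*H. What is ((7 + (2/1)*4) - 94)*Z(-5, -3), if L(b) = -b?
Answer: 1185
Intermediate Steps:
Z(X, H) = 5*H (Z(X, H) = (-1*(-4)*1 + 1)*H = (4*1 + 1)*H = (4 + 1)*H = 5*H)
((7 + (2/1)*4) - 94)*Z(-5, -3) = ((7 + (2/1)*4) - 94)*(5*(-3)) = ((7 + (2*1)*4) - 94)*(-15) = ((7 + 2*4) - 94)*(-15) = ((7 + 8) - 94)*(-15) = (15 - 94)*(-15) = -79*(-15) = 1185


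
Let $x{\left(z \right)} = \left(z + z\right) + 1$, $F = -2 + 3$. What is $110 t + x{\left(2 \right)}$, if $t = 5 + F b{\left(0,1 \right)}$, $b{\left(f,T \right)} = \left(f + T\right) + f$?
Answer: $665$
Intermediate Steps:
$F = 1$
$b{\left(f,T \right)} = T + 2 f$ ($b{\left(f,T \right)} = \left(T + f\right) + f = T + 2 f$)
$t = 6$ ($t = 5 + 1 \left(1 + 2 \cdot 0\right) = 5 + 1 \left(1 + 0\right) = 5 + 1 \cdot 1 = 5 + 1 = 6$)
$x{\left(z \right)} = 1 + 2 z$ ($x{\left(z \right)} = 2 z + 1 = 1 + 2 z$)
$110 t + x{\left(2 \right)} = 110 \cdot 6 + \left(1 + 2 \cdot 2\right) = 660 + \left(1 + 4\right) = 660 + 5 = 665$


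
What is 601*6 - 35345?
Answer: -31739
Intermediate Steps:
601*6 - 35345 = 3606 - 35345 = -31739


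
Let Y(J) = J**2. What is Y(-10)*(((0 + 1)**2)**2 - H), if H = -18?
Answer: 1900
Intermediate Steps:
Y(-10)*(((0 + 1)**2)**2 - H) = (-10)**2*(((0 + 1)**2)**2 - 1*(-18)) = 100*((1**2)**2 + 18) = 100*(1**2 + 18) = 100*(1 + 18) = 100*19 = 1900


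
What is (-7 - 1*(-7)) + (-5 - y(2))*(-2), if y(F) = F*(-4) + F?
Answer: -2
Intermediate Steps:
y(F) = -3*F (y(F) = -4*F + F = -3*F)
(-7 - 1*(-7)) + (-5 - y(2))*(-2) = (-7 - 1*(-7)) + (-5 - (-3)*2)*(-2) = (-7 + 7) + (-5 - 1*(-6))*(-2) = 0 + (-5 + 6)*(-2) = 0 + 1*(-2) = 0 - 2 = -2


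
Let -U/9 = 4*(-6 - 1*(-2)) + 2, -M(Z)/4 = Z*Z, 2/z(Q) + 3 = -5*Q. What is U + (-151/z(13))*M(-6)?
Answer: -739170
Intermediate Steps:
z(Q) = 2/(-3 - 5*Q)
M(Z) = -4*Z² (M(Z) = -4*Z*Z = -4*Z²)
U = 126 (U = -9*(4*(-6 - 1*(-2)) + 2) = -9*(4*(-6 + 2) + 2) = -9*(4*(-4) + 2) = -9*(-16 + 2) = -9*(-14) = 126)
U + (-151/z(13))*M(-6) = 126 + (-151/((-2/(3 + 5*13))))*(-4*(-6)²) = 126 + (-151/((-2/(3 + 65))))*(-4*36) = 126 - 151/((-2/68))*(-144) = 126 - 151/((-2*1/68))*(-144) = 126 - 151/(-1/34)*(-144) = 126 - 151*(-34)*(-144) = 126 + 5134*(-144) = 126 - 739296 = -739170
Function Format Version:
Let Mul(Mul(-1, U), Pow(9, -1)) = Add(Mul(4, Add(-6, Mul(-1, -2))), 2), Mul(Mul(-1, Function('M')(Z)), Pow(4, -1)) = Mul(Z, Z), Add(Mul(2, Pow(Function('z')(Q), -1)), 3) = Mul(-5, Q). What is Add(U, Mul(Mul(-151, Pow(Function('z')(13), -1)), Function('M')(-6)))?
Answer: -739170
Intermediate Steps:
Function('z')(Q) = Mul(2, Pow(Add(-3, Mul(-5, Q)), -1))
Function('M')(Z) = Mul(-4, Pow(Z, 2)) (Function('M')(Z) = Mul(-4, Mul(Z, Z)) = Mul(-4, Pow(Z, 2)))
U = 126 (U = Mul(-9, Add(Mul(4, Add(-6, Mul(-1, -2))), 2)) = Mul(-9, Add(Mul(4, Add(-6, 2)), 2)) = Mul(-9, Add(Mul(4, -4), 2)) = Mul(-9, Add(-16, 2)) = Mul(-9, -14) = 126)
Add(U, Mul(Mul(-151, Pow(Function('z')(13), -1)), Function('M')(-6))) = Add(126, Mul(Mul(-151, Pow(Mul(-2, Pow(Add(3, Mul(5, 13)), -1)), -1)), Mul(-4, Pow(-6, 2)))) = Add(126, Mul(Mul(-151, Pow(Mul(-2, Pow(Add(3, 65), -1)), -1)), Mul(-4, 36))) = Add(126, Mul(Mul(-151, Pow(Mul(-2, Pow(68, -1)), -1)), -144)) = Add(126, Mul(Mul(-151, Pow(Mul(-2, Rational(1, 68)), -1)), -144)) = Add(126, Mul(Mul(-151, Pow(Rational(-1, 34), -1)), -144)) = Add(126, Mul(Mul(-151, -34), -144)) = Add(126, Mul(5134, -144)) = Add(126, -739296) = -739170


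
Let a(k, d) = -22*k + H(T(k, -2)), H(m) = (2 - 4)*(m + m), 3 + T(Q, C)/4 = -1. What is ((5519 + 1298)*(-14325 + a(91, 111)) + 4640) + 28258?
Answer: -110831973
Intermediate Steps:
T(Q, C) = -16 (T(Q, C) = -12 + 4*(-1) = -12 - 4 = -16)
H(m) = -4*m
a(k, d) = 64 - 22*k (a(k, d) = -22*k - 4*(-16) = -22*k + 64 = 64 - 22*k)
((5519 + 1298)*(-14325 + a(91, 111)) + 4640) + 28258 = ((5519 + 1298)*(-14325 + (64 - 22*91)) + 4640) + 28258 = (6817*(-14325 + (64 - 2002)) + 4640) + 28258 = (6817*(-14325 - 1938) + 4640) + 28258 = (6817*(-16263) + 4640) + 28258 = (-110864871 + 4640) + 28258 = -110860231 + 28258 = -110831973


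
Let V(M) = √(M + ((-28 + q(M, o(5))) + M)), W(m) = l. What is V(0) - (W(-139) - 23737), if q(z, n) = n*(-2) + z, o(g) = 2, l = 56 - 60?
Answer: 23741 + 4*I*√2 ≈ 23741.0 + 5.6569*I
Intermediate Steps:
l = -4
W(m) = -4
q(z, n) = z - 2*n (q(z, n) = -2*n + z = z - 2*n)
V(M) = √(-32 + 3*M) (V(M) = √(M + ((-28 + (M - 2*2)) + M)) = √(M + ((-28 + (M - 4)) + M)) = √(M + ((-28 + (-4 + M)) + M)) = √(M + ((-32 + M) + M)) = √(M + (-32 + 2*M)) = √(-32 + 3*M))
V(0) - (W(-139) - 23737) = √(-32 + 3*0) - (-4 - 23737) = √(-32 + 0) - 1*(-23741) = √(-32) + 23741 = 4*I*√2 + 23741 = 23741 + 4*I*√2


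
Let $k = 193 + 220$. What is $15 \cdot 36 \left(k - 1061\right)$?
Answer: $-349920$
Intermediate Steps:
$k = 413$
$15 \cdot 36 \left(k - 1061\right) = 15 \cdot 36 \left(413 - 1061\right) = 540 \left(-648\right) = -349920$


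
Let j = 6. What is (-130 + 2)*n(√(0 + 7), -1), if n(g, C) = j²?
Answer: -4608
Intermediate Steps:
n(g, C) = 36 (n(g, C) = 6² = 36)
(-130 + 2)*n(√(0 + 7), -1) = (-130 + 2)*36 = -128*36 = -4608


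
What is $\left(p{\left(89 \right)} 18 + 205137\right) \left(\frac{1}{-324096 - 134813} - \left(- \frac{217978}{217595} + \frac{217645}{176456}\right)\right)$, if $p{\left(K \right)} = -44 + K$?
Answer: $- \frac{17156668738296756249}{359596815368120} \approx -47711.0$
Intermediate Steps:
$\left(p{\left(89 \right)} 18 + 205137\right) \left(\frac{1}{-324096 - 134813} - \left(- \frac{217978}{217595} + \frac{217645}{176456}\right)\right) = \left(\left(-44 + 89\right) 18 + 205137\right) \left(\frac{1}{-324096 - 134813} - \left(- \frac{217978}{217595} + \frac{217645}{176456}\right)\right) = \left(45 \cdot 18 + 205137\right) \left(\frac{1}{-458909} - \frac{181529343}{783590680}\right) = \left(810 + 205137\right) \left(- \frac{1}{458909} + \left(- \frac{217645}{176456} + \frac{217978}{217595}\right)\right) = 205947 \left(- \frac{1}{458909} - \frac{181529343}{783590680}\right) = 205947 \left(- \frac{83306232857467}{359596815368120}\right) = - \frac{17156668738296756249}{359596815368120}$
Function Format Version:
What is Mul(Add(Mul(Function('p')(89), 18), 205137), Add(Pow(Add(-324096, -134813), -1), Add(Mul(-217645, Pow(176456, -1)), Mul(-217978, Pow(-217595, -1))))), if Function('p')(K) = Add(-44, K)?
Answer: Rational(-17156668738296756249, 359596815368120) ≈ -47711.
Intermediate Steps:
Mul(Add(Mul(Function('p')(89), 18), 205137), Add(Pow(Add(-324096, -134813), -1), Add(Mul(-217645, Pow(176456, -1)), Mul(-217978, Pow(-217595, -1))))) = Mul(Add(Mul(Add(-44, 89), 18), 205137), Add(Pow(Add(-324096, -134813), -1), Add(Mul(-217645, Pow(176456, -1)), Mul(-217978, Pow(-217595, -1))))) = Mul(Add(Mul(45, 18), 205137), Add(Pow(-458909, -1), Add(Mul(-217645, Rational(1, 176456)), Mul(-217978, Rational(-1, 217595))))) = Mul(Add(810, 205137), Add(Rational(-1, 458909), Add(Rational(-217645, 176456), Rational(217978, 217595)))) = Mul(205947, Add(Rational(-1, 458909), Rational(-181529343, 783590680))) = Mul(205947, Rational(-83306232857467, 359596815368120)) = Rational(-17156668738296756249, 359596815368120)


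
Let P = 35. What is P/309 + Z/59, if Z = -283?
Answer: -85382/18231 ≈ -4.6833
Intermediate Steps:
P/309 + Z/59 = 35/309 - 283/59 = -85382/18231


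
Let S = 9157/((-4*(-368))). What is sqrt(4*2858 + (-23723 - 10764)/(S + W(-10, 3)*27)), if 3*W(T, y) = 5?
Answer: 2*sqrt(15290014733770)/75397 ≈ 103.72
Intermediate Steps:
W(T, y) = 5/3 (W(T, y) = (1/3)*5 = 5/3)
S = 9157/1472 ≈ 6.2208
sqrt(4*2858 + (-23723 - 10764)/(S + W(-10, 3)*27)) = sqrt(4*2858 + (-23723 - 10764)/(9157/1472 + (5/3)*27)) = sqrt(11432 - 34487/(9157/1472 + 45)) = sqrt(11432 - 34487/75397/1472) = sqrt(11432 - 34487*1472/75397) = sqrt(11432 - 50764864/75397) = sqrt(811173640/75397) = 2*sqrt(15290014733770)/75397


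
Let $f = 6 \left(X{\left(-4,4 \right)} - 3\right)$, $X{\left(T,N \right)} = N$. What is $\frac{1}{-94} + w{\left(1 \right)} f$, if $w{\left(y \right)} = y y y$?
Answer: $\frac{563}{94} \approx 5.9894$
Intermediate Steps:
$w{\left(y \right)} = y^{3}$ ($w{\left(y \right)} = y^{2} y = y^{3}$)
$f = 6$ ($f = 6 \left(4 - 3\right) = 6 \cdot 1 = 6$)
$\frac{1}{-94} + w{\left(1 \right)} f = \frac{1}{-94} + 1^{3} \cdot 6 = - \frac{1}{94} + 1 \cdot 6 = - \frac{1}{94} + 6 = \frac{563}{94}$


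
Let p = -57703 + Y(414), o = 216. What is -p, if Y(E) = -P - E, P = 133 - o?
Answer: 58034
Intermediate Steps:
P = -83 (P = 133 - 1*216 = 133 - 216 = -83)
Y(E) = 83 - E (Y(E) = -1*(-83) - E = 83 - E)
p = -58034 (p = -57703 + (83 - 1*414) = -57703 + (83 - 414) = -57703 - 331 = -58034)
-p = -1*(-58034) = 58034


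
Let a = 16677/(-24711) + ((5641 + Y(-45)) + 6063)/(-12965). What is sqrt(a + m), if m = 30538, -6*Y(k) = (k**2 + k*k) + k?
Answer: sqrt(1393035075931575332690)/213585410 ≈ 174.75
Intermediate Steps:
Y(k) = -k**2/3 - k/6 (Y(k) = -((k**2 + k*k) + k)/6 = -((k**2 + k**2) + k)/6 = -(2*k**2 + k)/6 = -(k + 2*k**2)/6 = -k**2/3 - k/6)
a = -325960171/213585410 (a = 16677/(-24711) + ((5641 - 1/6*(-45)*(1 + 2*(-45))) + 6063)/(-12965) = 16677*(-1/24711) + ((5641 - 1/6*(-45)*(1 - 90)) + 6063)*(-1/12965) = -5559/8237 + ((5641 - 1/6*(-45)*(-89)) + 6063)*(-1/12965) = -5559/8237 + ((5641 - 1335/2) + 6063)*(-1/12965) = -5559/8237 + (9947/2 + 6063)*(-1/12965) = -5559/8237 + (22073/2)*(-1/12965) = -5559/8237 - 22073/25930 = -325960171/213585410 ≈ -1.5261)
sqrt(a + m) = sqrt(-325960171/213585410 + 30538) = sqrt(6522145290409/213585410) = sqrt(1393035075931575332690)/213585410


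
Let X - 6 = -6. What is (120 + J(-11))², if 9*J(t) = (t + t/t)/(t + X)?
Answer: 141372100/9801 ≈ 14424.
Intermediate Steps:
X = 0 (X = 6 - 6 = 0)
J(t) = (1 + t)/(9*t) (J(t) = ((t + t/t)/(t + 0))/9 = ((t + 1)/t)/9 = ((1 + t)/t)/9 = (1 + t)/(9*t))
(120 + J(-11))² = (120 + (⅑)*(1 - 11)/(-11))² = (120 + (⅑)*(-1/11)*(-10))² = (120 + 10/99)² = (11890/99)² = 141372100/9801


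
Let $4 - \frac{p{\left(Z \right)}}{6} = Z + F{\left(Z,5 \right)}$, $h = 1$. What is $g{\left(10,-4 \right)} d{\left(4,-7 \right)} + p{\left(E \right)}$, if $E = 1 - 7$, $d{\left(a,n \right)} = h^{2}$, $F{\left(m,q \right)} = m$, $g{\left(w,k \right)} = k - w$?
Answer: $82$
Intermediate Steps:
$d{\left(a,n \right)} = 1$ ($d{\left(a,n \right)} = 1^{2} = 1$)
$E = -6$ ($E = 1 - 7 = -6$)
$p{\left(Z \right)} = 24 - 12 Z$ ($p{\left(Z \right)} = 24 - 6 \left(Z + Z\right) = 24 - 6 \cdot 2 Z = 24 - 12 Z$)
$g{\left(10,-4 \right)} d{\left(4,-7 \right)} + p{\left(E \right)} = \left(-4 - 10\right) 1 + \left(24 - -72\right) = \left(-4 - 10\right) 1 + \left(24 + 72\right) = \left(-14\right) 1 + 96 = -14 + 96 = 82$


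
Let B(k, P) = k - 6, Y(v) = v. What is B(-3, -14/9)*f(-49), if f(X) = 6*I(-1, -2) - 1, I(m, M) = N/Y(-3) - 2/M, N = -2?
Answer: -81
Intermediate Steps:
I(m, M) = ⅔ - 2/M (I(m, M) = -2/(-3) - 2/M = -2*(-⅓) - 2/M = ⅔ - 2/M)
f(X) = 9 (f(X) = 6*(⅔ - 2/(-2)) - 1 = 6*(⅔ - 2*(-½)) - 1 = 6*(⅔ + 1) - 1 = 6*(5/3) - 1 = 10 - 1 = 9)
B(k, P) = -6 + k
B(-3, -14/9)*f(-49) = (-6 - 3)*9 = -9*9 = -81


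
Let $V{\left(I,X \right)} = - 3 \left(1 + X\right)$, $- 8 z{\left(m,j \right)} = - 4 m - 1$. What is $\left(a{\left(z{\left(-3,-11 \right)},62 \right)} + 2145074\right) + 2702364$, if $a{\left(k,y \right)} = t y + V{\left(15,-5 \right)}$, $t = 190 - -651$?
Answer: $4899592$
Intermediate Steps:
$z{\left(m,j \right)} = \frac{1}{8} + \frac{m}{2}$ ($z{\left(m,j \right)} = - \frac{- 4 m - 1}{8} = - \frac{-1 - 4 m}{8} = \frac{1}{8} + \frac{m}{2}$)
$V{\left(I,X \right)} = -3 - 3 X$
$t = 841$ ($t = 190 + 651 = 841$)
$a{\left(k,y \right)} = 12 + 841 y$ ($a{\left(k,y \right)} = 841 y - -12 = 841 y + \left(-3 + 15\right) = 841 y + 12 = 12 + 841 y$)
$\left(a{\left(z{\left(-3,-11 \right)},62 \right)} + 2145074\right) + 2702364 = \left(\left(12 + 841 \cdot 62\right) + 2145074\right) + 2702364 = \left(\left(12 + 52142\right) + 2145074\right) + 2702364 = \left(52154 + 2145074\right) + 2702364 = 2197228 + 2702364 = 4899592$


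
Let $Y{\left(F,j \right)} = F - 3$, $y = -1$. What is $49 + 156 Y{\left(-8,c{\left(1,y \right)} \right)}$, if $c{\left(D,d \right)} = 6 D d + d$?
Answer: $-1667$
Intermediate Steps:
$c{\left(D,d \right)} = d + 6 D d$ ($c{\left(D,d \right)} = 6 D d + d = d + 6 D d$)
$Y{\left(F,j \right)} = -3 + F$ ($Y{\left(F,j \right)} = F - 3 = -3 + F$)
$49 + 156 Y{\left(-8,c{\left(1,y \right)} \right)} = 49 + 156 \left(-3 - 8\right) = 49 + 156 \left(-11\right) = 49 - 1716 = -1667$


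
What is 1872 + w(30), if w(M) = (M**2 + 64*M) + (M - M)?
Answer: 4692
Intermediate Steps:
w(M) = M**2 + 64*M (w(M) = (M**2 + 64*M) + 0 = M**2 + 64*M)
1872 + w(30) = 1872 + 30*(64 + 30) = 1872 + 30*94 = 1872 + 2820 = 4692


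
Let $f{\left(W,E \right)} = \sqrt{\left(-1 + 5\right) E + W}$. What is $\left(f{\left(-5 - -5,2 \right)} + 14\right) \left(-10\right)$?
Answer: $-140 - 20 \sqrt{2} \approx -168.28$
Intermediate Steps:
$f{\left(W,E \right)} = \sqrt{W + 4 E}$ ($f{\left(W,E \right)} = \sqrt{4 E + W} = \sqrt{W + 4 E}$)
$\left(f{\left(-5 - -5,2 \right)} + 14\right) \left(-10\right) = \left(\sqrt{\left(-5 - -5\right) + 4 \cdot 2} + 14\right) \left(-10\right) = \left(\sqrt{\left(-5 + 5\right) + 8} + 14\right) \left(-10\right) = \left(\sqrt{0 + 8} + 14\right) \left(-10\right) = \left(\sqrt{8} + 14\right) \left(-10\right) = \left(2 \sqrt{2} + 14\right) \left(-10\right) = \left(14 + 2 \sqrt{2}\right) \left(-10\right) = -140 - 20 \sqrt{2}$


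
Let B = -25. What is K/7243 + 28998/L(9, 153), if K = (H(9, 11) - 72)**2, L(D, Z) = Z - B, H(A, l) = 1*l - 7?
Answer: 105427793/644627 ≈ 163.55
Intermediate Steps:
H(A, l) = -7 + l (H(A, l) = l - 7 = -7 + l)
L(D, Z) = 25 + Z (L(D, Z) = Z - 1*(-25) = Z + 25 = 25 + Z)
K = 4624 (K = ((-7 + 11) - 72)**2 = (4 - 72)**2 = (-68)**2 = 4624)
K/7243 + 28998/L(9, 153) = 4624/7243 + 28998/(25 + 153) = 4624*(1/7243) + 28998/178 = 4624/7243 + 28998*(1/178) = 4624/7243 + 14499/89 = 105427793/644627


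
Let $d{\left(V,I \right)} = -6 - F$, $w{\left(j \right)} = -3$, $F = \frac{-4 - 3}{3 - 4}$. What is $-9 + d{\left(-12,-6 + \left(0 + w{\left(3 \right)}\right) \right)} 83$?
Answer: $-1088$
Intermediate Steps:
$F = 7$ ($F = - \frac{7}{-1} = \left(-7\right) \left(-1\right) = 7$)
$d{\left(V,I \right)} = -13$ ($d{\left(V,I \right)} = -6 - 7 = -13$)
$-9 + d{\left(-12,-6 + \left(0 + w{\left(3 \right)}\right) \right)} 83 = -9 - 1079 = -1088$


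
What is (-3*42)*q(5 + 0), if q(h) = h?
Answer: -630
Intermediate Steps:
(-3*42)*q(5 + 0) = (-3*42)*(5 + 0) = -126*5 = -630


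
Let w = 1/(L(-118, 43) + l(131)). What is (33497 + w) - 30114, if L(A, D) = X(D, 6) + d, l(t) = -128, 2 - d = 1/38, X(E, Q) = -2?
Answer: 16458257/4865 ≈ 3383.0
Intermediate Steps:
d = 75/38 (d = 2 - 1/38 = 75/38 ≈ 1.9737)
L(A, D) = -1/38 (L(A, D) = -2 + 75/38 = -1/38)
w = -38/4865 (w = 1/(-1/38 - 128) = 1/(-4865/38) = -38/4865 ≈ -0.0078109)
(33497 + w) - 30114 = (33497 - 38/4865) - 30114 = 162962867/4865 - 30114 = 16458257/4865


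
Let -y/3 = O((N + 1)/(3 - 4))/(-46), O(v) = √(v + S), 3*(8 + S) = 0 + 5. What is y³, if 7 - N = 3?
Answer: -51*I*√102/48668 ≈ -0.010583*I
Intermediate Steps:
N = 4 (N = 7 - 1*3 = 7 - 3 = 4)
S = -19/3 (S = -8 + (0 + 5)/3 = -8 + (⅓)*5 = -8 + 5/3 = -19/3 ≈ -6.3333)
O(v) = √(-19/3 + v) (O(v) = √(v - 19/3) = √(-19/3 + v))
y = I*√102/46 (y = -3*√(-57 + 9*((4 + 1)/(3 - 4)))/3/(-46) = -3*√(-57 + 9*(5/(-1)))/3*(-1)/46 = -3*√(-57 + 9*(5*(-1)))/3*(-1)/46 = -3*√(-57 + 9*(-5))/3*(-1)/46 = -3*√(-57 - 45)/3*(-1)/46 = -3*√(-102)/3*(-1)/46 = -3*(I*√102)/3*(-1)/46 = -3*I*√102/3*(-1)/46 = -(-1)*I*√102/46 = I*√102/46 ≈ 0.21955*I)
y³ = (I*√102/46)³ = -51*I*√102/48668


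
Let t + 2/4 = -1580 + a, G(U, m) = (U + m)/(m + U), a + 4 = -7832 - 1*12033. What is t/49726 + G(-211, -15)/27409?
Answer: -1175719239/2725879868 ≈ -0.43132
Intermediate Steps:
a = -19869 (a = -4 + (-7832 - 1*12033) = -4 + (-7832 - 12033) = -4 - 19865 = -19869)
G(U, m) = 1 (G(U, m) = (U + m)/(U + m) = 1)
t = -42899/2 (t = -½ + (-1580 - 19869) = -½ - 21449 = -42899/2 ≈ -21450.)
t/49726 + G(-211, -15)/27409 = -42899/2/49726 + 1/27409 = -42899/2*1/49726 + 1*(1/27409) = -42899/99452 + 1/27409 = -1175719239/2725879868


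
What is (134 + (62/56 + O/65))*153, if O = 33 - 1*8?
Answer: 7545807/364 ≈ 20730.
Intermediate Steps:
O = 25 (O = 33 - 8 = 25)
(134 + (62/56 + O/65))*153 = (134 + (62/56 + 25/65))*153 = (134 + (62*(1/56) + 25*(1/65)))*153 = (134 + (31/28 + 5/13))*153 = (134 + 543/364)*153 = (49319/364)*153 = 7545807/364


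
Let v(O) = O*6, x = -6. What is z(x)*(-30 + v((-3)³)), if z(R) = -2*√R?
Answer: 384*I*√6 ≈ 940.6*I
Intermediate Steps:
v(O) = 6*O
z(x)*(-30 + v((-3)³)) = (-2*I*√6)*(-30 + 6*(-3)³) = (-2*I*√6)*(-30 + 6*(-27)) = (-2*I*√6)*(-30 - 162) = -2*I*√6*(-192) = 384*I*√6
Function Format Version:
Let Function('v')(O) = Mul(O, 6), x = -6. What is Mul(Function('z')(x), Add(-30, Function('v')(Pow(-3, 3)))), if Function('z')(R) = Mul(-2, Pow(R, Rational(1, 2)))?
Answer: Mul(384, I, Pow(6, Rational(1, 2))) ≈ Mul(940.60, I)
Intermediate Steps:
Function('v')(O) = Mul(6, O)
Mul(Function('z')(x), Add(-30, Function('v')(Pow(-3, 3)))) = Mul(Mul(-2, Pow(-6, Rational(1, 2))), Add(-30, Mul(6, Pow(-3, 3)))) = Mul(Mul(-2, Mul(I, Pow(6, Rational(1, 2)))), Add(-30, Mul(6, -27))) = Mul(Mul(-2, I, Pow(6, Rational(1, 2))), Add(-30, -162)) = Mul(Mul(-2, I, Pow(6, Rational(1, 2))), -192) = Mul(384, I, Pow(6, Rational(1, 2)))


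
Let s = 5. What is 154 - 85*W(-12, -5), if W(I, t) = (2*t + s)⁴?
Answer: -52971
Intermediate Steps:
W(I, t) = (5 + 2*t)⁴ (W(I, t) = (2*t + 5)⁴ = (5 + 2*t)⁴)
154 - 85*W(-12, -5) = 154 - 85*(5 + 2*(-5))⁴ = 154 - 85*(5 - 10)⁴ = 154 - 85*(-5)⁴ = 154 - 85*625 = 154 - 53125 = -52971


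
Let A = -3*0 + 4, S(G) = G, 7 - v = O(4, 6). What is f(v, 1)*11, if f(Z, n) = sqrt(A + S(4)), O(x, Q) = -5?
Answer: 22*sqrt(2) ≈ 31.113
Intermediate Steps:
v = 12 (v = 7 - 1*(-5) = 7 + 5 = 12)
A = 4 (A = 0 + 4 = 4)
f(Z, n) = 2*sqrt(2) (f(Z, n) = sqrt(4 + 4) = sqrt(8) = 2*sqrt(2))
f(v, 1)*11 = (2*sqrt(2))*11 = 22*sqrt(2)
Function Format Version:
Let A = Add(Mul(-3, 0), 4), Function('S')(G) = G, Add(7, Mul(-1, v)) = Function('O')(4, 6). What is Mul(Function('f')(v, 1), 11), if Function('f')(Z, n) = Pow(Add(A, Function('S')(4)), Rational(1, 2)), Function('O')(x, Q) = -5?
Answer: Mul(22, Pow(2, Rational(1, 2))) ≈ 31.113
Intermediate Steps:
v = 12 (v = Add(7, Mul(-1, -5)) = Add(7, 5) = 12)
A = 4 (A = Add(0, 4) = 4)
Function('f')(Z, n) = Mul(2, Pow(2, Rational(1, 2))) (Function('f')(Z, n) = Pow(Add(4, 4), Rational(1, 2)) = Pow(8, Rational(1, 2)) = Mul(2, Pow(2, Rational(1, 2))))
Mul(Function('f')(v, 1), 11) = Mul(Mul(2, Pow(2, Rational(1, 2))), 11) = Mul(22, Pow(2, Rational(1, 2)))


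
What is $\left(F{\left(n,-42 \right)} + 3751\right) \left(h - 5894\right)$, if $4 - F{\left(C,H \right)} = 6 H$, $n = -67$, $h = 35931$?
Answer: $120358259$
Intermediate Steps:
$F{\left(C,H \right)} = 4 - 6 H$
$\left(F{\left(n,-42 \right)} + 3751\right) \left(h - 5894\right) = \left(\left(4 - -252\right) + 3751\right) \left(35931 - 5894\right) = \left(\left(4 + 252\right) + 3751\right) 30037 = \left(256 + 3751\right) 30037 = 4007 \cdot 30037 = 120358259$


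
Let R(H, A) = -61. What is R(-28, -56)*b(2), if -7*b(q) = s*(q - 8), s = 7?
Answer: -366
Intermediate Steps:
b(q) = 8 - q (b(q) = -(q - 8) = -(-8 + q) = -(-56 + 7*q)/7 = 8 - q)
R(-28, -56)*b(2) = -61*(8 - 1*2) = -61*(8 - 2) = -61*6 = -366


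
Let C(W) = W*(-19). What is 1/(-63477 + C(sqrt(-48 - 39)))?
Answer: I/(-63477*I + 19*sqrt(87)) ≈ -1.5754e-5 + 4.3982e-8*I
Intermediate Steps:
C(W) = -19*W
1/(-63477 + C(sqrt(-48 - 39))) = 1/(-63477 - 19*sqrt(-48 - 39)) = 1/(-63477 - 19*I*sqrt(87))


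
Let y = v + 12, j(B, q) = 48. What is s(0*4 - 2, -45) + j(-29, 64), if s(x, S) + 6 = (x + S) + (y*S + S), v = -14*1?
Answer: 40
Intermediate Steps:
v = -14
y = -2 (y = -14 + 12 = -2)
s(x, S) = -6 + x (s(x, S) = -6 + ((x + S) + (-2*S + S)) = -6 + ((S + x) - S) = -6 + x)
s(0*4 - 2, -45) + j(-29, 64) = (-6 + (0*4 - 2)) + 48 = (-6 + (0 - 2)) + 48 = (-6 - 2) + 48 = -8 + 48 = 40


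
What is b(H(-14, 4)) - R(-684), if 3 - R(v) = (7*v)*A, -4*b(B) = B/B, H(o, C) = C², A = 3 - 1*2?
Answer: -19165/4 ≈ -4791.3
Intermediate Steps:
A = 1 (A = 3 - 2 = 1)
b(B) = -¼ (b(B) = -B/(4*B) = -¼*1 = -¼)
R(v) = 3 - 7*v
b(H(-14, 4)) - R(-684) = -¼ - (3 - 7*(-684)) = -¼ - (3 + 4788) = -¼ - 1*4791 = -¼ - 4791 = -19165/4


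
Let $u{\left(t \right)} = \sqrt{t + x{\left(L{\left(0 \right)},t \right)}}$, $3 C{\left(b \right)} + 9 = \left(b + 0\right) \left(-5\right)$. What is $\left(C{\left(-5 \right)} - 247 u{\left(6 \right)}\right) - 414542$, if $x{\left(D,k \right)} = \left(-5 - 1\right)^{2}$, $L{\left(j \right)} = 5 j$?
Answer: $- \frac{1243610}{3} - 247 \sqrt{42} \approx -4.1614 \cdot 10^{5}$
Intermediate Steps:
$x{\left(D,k \right)} = 36$ ($x{\left(D,k \right)} = \left(-6\right)^{2} = 36$)
$C{\left(b \right)} = -3 - \frac{5 b}{3}$ ($C{\left(b \right)} = -3 + \frac{\left(b + 0\right) \left(-5\right)}{3} = -3 + \frac{b \left(-5\right)}{3} = -3 + \frac{\left(-5\right) b}{3} = -3 - \frac{5 b}{3}$)
$u{\left(t \right)} = \sqrt{36 + t}$ ($u{\left(t \right)} = \sqrt{t + 36} = \sqrt{36 + t}$)
$\left(C{\left(-5 \right)} - 247 u{\left(6 \right)}\right) - 414542 = \left(\left(-3 - - \frac{25}{3}\right) - 247 \sqrt{36 + 6}\right) - 414542 = \left(\left(-3 + \frac{25}{3}\right) - 247 \sqrt{42}\right) - 414542 = \left(\frac{16}{3} - 247 \sqrt{42}\right) - 414542 = - \frac{1243610}{3} - 247 \sqrt{42}$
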